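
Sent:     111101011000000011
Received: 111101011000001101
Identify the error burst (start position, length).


XOR: 000000000000001110

Burst at position 14, length 3


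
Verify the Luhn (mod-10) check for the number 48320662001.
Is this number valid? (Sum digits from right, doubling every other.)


Luhn sum = 32
32 mod 10 = 2

Invalid (Luhn sum mod 10 = 2)


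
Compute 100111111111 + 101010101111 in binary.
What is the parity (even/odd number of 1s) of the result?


100111111111 = 2559
101010101111 = 2735
Sum = 5294 = 1010010101110
1s count = 7

odd parity (7 ones in 1010010101110)


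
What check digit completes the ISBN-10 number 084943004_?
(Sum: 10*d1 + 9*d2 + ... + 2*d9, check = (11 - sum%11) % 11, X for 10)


Weighted sum: 214
214 mod 11 = 5

Check digit: 6


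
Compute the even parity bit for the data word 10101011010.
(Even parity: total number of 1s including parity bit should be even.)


Number of 1s in data: 6
Parity bit: 0

0


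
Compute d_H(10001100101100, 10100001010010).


XOR: 00101101111110
Count of 1s: 9

9


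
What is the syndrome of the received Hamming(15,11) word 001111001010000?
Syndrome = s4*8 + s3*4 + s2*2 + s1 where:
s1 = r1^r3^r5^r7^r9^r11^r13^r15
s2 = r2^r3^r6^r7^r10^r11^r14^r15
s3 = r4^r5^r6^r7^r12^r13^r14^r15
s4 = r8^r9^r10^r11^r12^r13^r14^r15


s1=0, s2=1, s3=1, s4=0

Syndrome = 6 (error at position 6)


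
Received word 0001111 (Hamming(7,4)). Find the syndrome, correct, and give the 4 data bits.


Syndrome = 0: no error detected

Data: 0111 (no errors)


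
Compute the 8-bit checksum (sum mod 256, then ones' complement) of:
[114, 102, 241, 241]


Sum = 698 mod 256 = 186
Complement = 69

69


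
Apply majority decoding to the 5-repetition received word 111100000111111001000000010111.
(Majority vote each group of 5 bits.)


Groups: 11110, 00001, 11111, 00100, 00000, 10111
Majority votes: 101001

101001


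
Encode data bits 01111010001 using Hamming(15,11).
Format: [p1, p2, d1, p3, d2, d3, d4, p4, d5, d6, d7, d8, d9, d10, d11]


Parity bits: p1=1, p2=0, p3=0, p4=1

100011111010001


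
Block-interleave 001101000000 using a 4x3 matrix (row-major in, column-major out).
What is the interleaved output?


Matrix:
  001
  101
  000
  000
Read columns: 010000001100

010000001100


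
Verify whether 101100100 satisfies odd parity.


Number of 1s: 4

No, parity error (4 ones)


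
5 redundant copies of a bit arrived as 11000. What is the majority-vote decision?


Ones: 2 out of 5
Threshold: 3

0 (2/5 voted 1)


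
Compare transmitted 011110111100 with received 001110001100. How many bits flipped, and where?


XOR: 010000110000

3 error(s) at position(s): 1, 6, 7


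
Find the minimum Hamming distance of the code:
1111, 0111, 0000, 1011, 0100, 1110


Comparing all pairs, minimum distance: 1
Can detect 0 errors, correct 0 errors

1


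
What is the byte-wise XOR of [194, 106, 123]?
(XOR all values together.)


XOR chain: 194 ^ 106 ^ 123 = 211

211


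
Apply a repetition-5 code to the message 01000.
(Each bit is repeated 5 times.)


Each bit -> 5 copies

0000011111000000000000000


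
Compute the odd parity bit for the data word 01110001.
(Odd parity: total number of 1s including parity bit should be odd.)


Number of 1s in data: 4
Parity bit: 1

1


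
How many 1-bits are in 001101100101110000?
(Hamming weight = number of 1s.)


Counting 1s in 001101100101110000

8


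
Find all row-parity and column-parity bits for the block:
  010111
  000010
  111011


Row parities: 011
Column parities: 101110

Row P: 011, Col P: 101110, Corner: 0


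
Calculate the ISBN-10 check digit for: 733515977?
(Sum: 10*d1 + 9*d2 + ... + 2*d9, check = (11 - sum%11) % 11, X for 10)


Weighted sum: 258
258 mod 11 = 5

Check digit: 6


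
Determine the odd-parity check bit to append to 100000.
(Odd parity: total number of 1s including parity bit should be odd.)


Number of 1s in data: 1
Parity bit: 0

0


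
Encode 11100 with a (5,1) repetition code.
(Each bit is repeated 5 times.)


Each bit -> 5 copies

1111111111111110000000000


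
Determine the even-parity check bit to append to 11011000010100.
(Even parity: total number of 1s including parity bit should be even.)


Number of 1s in data: 6
Parity bit: 0

0


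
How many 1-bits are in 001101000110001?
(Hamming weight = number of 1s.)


Counting 1s in 001101000110001

6


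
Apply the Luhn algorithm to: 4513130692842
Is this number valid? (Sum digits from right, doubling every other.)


Luhn sum = 53
53 mod 10 = 3

Invalid (Luhn sum mod 10 = 3)


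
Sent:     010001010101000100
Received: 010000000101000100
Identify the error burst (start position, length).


XOR: 000001010000000000

Burst at position 5, length 3


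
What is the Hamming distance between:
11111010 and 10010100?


XOR: 01101110
Count of 1s: 5

5


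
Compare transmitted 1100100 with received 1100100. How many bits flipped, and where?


XOR: 0000000

0 errors (received matches sent)


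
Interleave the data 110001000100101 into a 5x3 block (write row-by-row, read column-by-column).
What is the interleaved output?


Matrix:
  110
  001
  000
  100
  101
Read columns: 100111000001001

100111000001001


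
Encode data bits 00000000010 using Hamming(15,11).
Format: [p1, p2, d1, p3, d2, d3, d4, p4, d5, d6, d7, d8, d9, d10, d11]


Parity bits: p1=0, p2=1, p3=1, p4=1

010100010000010


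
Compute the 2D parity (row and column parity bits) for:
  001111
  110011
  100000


Row parities: 001
Column parities: 011100

Row P: 001, Col P: 011100, Corner: 1


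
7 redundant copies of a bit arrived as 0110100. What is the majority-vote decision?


Ones: 3 out of 7
Threshold: 4

0 (3/7 voted 1)


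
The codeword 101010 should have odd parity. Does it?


Number of 1s: 3

Yes, parity is correct (3 ones)


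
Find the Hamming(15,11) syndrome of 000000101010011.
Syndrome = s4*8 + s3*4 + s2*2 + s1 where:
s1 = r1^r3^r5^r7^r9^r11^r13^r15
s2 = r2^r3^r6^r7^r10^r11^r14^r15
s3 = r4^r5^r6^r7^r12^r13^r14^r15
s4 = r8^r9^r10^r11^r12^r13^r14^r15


s1=0, s2=0, s3=1, s4=0

Syndrome = 4 (error at position 4)


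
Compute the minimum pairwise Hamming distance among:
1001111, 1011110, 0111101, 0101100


Comparing all pairs, minimum distance: 2
Can detect 1 errors, correct 0 errors

2


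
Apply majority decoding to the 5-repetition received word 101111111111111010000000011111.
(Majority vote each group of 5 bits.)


Groups: 10111, 11111, 11111, 01000, 00000, 11111
Majority votes: 111001

111001


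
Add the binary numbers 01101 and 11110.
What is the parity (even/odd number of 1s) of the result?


01101 = 13
11110 = 30
Sum = 43 = 101011
1s count = 4

even parity (4 ones in 101011)


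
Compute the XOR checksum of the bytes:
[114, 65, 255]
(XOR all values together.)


XOR chain: 114 ^ 65 ^ 255 = 204

204


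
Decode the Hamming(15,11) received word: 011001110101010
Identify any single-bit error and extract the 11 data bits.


Syndrome = 0: no error detected

Data: 10110101010 (no errors)


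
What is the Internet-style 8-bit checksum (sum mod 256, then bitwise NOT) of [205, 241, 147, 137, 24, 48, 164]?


Sum = 966 mod 256 = 198
Complement = 57

57


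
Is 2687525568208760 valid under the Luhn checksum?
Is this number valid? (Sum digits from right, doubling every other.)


Luhn sum = 65
65 mod 10 = 5

Invalid (Luhn sum mod 10 = 5)


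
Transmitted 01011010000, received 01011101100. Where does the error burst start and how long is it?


XOR: 00000111100

Burst at position 5, length 4


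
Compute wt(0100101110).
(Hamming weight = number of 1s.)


Counting 1s in 0100101110

5


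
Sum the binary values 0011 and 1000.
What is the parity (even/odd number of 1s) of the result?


0011 = 3
1000 = 8
Sum = 11 = 1011
1s count = 3

odd parity (3 ones in 1011)


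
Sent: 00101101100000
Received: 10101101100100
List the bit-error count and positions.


XOR: 10000000000100

2 error(s) at position(s): 0, 11


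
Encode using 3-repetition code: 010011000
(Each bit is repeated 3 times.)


Each bit -> 3 copies

000111000000111111000000000


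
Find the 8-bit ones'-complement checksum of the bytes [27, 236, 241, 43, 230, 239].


Sum = 1016 mod 256 = 248
Complement = 7

7


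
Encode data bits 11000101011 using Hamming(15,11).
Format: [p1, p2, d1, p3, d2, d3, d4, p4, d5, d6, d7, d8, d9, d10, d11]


Parity bits: p1=1, p2=0, p3=0, p4=0

101010000101011


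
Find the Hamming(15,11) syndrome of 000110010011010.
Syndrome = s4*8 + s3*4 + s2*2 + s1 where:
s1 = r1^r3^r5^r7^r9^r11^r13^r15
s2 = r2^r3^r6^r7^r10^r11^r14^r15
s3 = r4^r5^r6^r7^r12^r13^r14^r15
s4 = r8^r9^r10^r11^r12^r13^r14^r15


s1=0, s2=0, s3=0, s4=0

Syndrome = 0 (no error)


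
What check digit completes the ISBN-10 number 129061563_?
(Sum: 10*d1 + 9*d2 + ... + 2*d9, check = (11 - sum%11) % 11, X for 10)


Weighted sum: 185
185 mod 11 = 9

Check digit: 2


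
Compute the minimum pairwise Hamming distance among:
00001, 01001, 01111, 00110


Comparing all pairs, minimum distance: 1
Can detect 0 errors, correct 0 errors

1


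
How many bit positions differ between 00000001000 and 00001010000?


XOR: 00001011000
Count of 1s: 3

3


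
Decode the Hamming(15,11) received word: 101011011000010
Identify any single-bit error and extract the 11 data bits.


Syndrome = 14: error at position 14

Data: 11101000000 (corrected bit 14)


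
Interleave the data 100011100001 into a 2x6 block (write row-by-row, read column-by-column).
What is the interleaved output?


Matrix:
  100011
  100001
Read columns: 110000001011

110000001011


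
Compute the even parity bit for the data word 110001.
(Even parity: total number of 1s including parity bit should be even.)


Number of 1s in data: 3
Parity bit: 1

1


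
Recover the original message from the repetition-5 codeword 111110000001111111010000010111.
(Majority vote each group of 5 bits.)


Groups: 11111, 00000, 01111, 11101, 00000, 10111
Majority votes: 101101

101101


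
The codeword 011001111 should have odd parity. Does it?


Number of 1s: 6

No, parity error (6 ones)


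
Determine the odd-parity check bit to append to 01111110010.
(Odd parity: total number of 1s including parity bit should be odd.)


Number of 1s in data: 7
Parity bit: 0

0


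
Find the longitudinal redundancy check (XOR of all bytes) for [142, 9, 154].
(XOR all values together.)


XOR chain: 142 ^ 9 ^ 154 = 29

29


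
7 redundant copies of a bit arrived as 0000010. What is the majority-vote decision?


Ones: 1 out of 7
Threshold: 4

0 (1/7 voted 1)


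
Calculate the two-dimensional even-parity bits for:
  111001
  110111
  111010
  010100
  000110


Row parities: 01000
Column parities: 100110

Row P: 01000, Col P: 100110, Corner: 1


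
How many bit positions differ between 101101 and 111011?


XOR: 010110
Count of 1s: 3

3


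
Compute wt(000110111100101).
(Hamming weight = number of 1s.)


Counting 1s in 000110111100101

8


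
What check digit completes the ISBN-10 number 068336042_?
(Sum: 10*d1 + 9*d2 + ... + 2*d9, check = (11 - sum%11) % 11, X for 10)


Weighted sum: 203
203 mod 11 = 5

Check digit: 6


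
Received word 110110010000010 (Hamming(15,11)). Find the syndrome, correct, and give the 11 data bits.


Syndrome = 4: error at position 4

Data: 01000000010 (corrected bit 4)


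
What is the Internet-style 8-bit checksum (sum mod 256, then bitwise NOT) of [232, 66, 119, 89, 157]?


Sum = 663 mod 256 = 151
Complement = 104

104


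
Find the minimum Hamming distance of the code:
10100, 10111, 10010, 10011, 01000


Comparing all pairs, minimum distance: 1
Can detect 0 errors, correct 0 errors

1


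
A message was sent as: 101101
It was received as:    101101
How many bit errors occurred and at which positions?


XOR: 000000

0 errors (received matches sent)


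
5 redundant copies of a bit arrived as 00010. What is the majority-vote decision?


Ones: 1 out of 5
Threshold: 3

0 (1/5 voted 1)


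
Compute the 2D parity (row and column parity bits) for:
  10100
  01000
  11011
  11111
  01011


Row parities: 01011
Column parities: 10011

Row P: 01011, Col P: 10011, Corner: 1


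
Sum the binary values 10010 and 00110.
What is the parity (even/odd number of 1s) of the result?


10010 = 18
00110 = 6
Sum = 24 = 11000
1s count = 2

even parity (2 ones in 11000)


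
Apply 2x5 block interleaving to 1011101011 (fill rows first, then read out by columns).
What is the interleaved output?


Matrix:
  10111
  01011
Read columns: 1001101111

1001101111


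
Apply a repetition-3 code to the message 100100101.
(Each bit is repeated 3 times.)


Each bit -> 3 copies

111000000111000000111000111


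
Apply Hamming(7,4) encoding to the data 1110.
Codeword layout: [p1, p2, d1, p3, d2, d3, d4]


Parity bits: p1=0, p2=0, p3=0

0010110


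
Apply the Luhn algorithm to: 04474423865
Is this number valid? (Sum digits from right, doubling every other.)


Luhn sum = 53
53 mod 10 = 3

Invalid (Luhn sum mod 10 = 3)


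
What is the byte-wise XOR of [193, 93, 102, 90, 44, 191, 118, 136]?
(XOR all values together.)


XOR chain: 193 ^ 93 ^ 102 ^ 90 ^ 44 ^ 191 ^ 118 ^ 136 = 205

205


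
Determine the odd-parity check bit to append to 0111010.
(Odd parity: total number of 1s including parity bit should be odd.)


Number of 1s in data: 4
Parity bit: 1

1


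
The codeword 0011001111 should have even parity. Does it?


Number of 1s: 6

Yes, parity is correct (6 ones)


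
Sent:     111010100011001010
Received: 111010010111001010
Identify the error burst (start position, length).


XOR: 000000110100000000

Burst at position 6, length 4


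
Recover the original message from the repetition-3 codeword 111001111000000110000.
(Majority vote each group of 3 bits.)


Groups: 111, 001, 111, 000, 000, 110, 000
Majority votes: 1010010

1010010


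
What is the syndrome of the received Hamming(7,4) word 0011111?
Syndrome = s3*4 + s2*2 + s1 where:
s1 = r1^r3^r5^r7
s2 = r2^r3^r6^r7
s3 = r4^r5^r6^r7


s1=1, s2=1, s3=0

Syndrome = 3 (error at position 3)


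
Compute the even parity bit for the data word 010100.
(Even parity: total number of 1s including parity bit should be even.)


Number of 1s in data: 2
Parity bit: 0

0


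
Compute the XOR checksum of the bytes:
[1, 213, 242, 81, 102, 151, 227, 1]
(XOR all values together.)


XOR chain: 1 ^ 213 ^ 242 ^ 81 ^ 102 ^ 151 ^ 227 ^ 1 = 100

100


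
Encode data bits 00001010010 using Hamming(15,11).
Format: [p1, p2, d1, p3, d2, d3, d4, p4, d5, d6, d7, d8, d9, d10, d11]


Parity bits: p1=0, p2=0, p3=1, p4=1

000100011010010


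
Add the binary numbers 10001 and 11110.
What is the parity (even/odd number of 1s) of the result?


10001 = 17
11110 = 30
Sum = 47 = 101111
1s count = 5

odd parity (5 ones in 101111)


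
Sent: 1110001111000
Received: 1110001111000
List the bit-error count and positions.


XOR: 0000000000000

0 errors (received matches sent)


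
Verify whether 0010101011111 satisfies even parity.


Number of 1s: 8

Yes, parity is correct (8 ones)


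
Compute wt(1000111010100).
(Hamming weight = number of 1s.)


Counting 1s in 1000111010100

6


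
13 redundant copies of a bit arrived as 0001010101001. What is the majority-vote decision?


Ones: 5 out of 13
Threshold: 7

0 (5/13 voted 1)


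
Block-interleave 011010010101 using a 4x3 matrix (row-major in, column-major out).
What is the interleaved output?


Matrix:
  011
  010
  010
  101
Read columns: 000111101001

000111101001


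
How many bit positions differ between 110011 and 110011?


XOR: 000000
Count of 1s: 0

0


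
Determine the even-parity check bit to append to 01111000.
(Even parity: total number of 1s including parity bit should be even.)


Number of 1s in data: 4
Parity bit: 0

0


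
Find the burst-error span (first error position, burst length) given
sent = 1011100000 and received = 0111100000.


XOR: 1100000000

Burst at position 0, length 2


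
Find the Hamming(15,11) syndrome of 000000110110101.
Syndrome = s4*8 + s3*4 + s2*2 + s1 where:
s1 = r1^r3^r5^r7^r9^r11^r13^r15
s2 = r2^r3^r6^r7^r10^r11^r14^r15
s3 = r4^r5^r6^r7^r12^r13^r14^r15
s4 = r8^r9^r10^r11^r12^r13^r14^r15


s1=0, s2=0, s3=1, s4=1

Syndrome = 12 (error at position 12)


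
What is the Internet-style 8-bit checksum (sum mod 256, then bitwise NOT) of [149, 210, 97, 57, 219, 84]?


Sum = 816 mod 256 = 48
Complement = 207

207


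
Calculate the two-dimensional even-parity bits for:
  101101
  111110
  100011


Row parities: 011
Column parities: 110000

Row P: 011, Col P: 110000, Corner: 0


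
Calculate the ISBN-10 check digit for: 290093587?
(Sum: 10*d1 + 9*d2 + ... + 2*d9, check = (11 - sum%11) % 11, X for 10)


Weighted sum: 228
228 mod 11 = 8

Check digit: 3


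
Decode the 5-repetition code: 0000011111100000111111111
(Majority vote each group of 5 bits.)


Groups: 00000, 11111, 10000, 01111, 11111
Majority votes: 01011

01011


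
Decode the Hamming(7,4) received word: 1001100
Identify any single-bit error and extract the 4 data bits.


Syndrome = 0: no error detected

Data: 0100 (no errors)


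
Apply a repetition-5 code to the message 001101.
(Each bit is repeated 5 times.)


Each bit -> 5 copies

000000000011111111110000011111


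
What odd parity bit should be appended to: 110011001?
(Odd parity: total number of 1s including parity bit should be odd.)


Number of 1s in data: 5
Parity bit: 0

0


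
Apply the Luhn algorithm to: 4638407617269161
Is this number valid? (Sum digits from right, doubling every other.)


Luhn sum = 80
80 mod 10 = 0

Valid (Luhn sum mod 10 = 0)


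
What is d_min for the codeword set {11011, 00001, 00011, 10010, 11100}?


Comparing all pairs, minimum distance: 1
Can detect 0 errors, correct 0 errors

1


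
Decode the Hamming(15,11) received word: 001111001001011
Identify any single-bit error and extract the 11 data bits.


Syndrome = 0: no error detected

Data: 11101001011 (no errors)


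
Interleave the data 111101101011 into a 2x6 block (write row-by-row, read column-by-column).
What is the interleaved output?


Matrix:
  111101
  101011
Read columns: 111011100111

111011100111


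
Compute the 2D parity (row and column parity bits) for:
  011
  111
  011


Row parities: 010
Column parities: 111

Row P: 010, Col P: 111, Corner: 1


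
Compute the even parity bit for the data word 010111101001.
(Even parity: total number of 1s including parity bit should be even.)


Number of 1s in data: 7
Parity bit: 1

1


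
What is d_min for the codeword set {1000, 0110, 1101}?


Comparing all pairs, minimum distance: 2
Can detect 1 errors, correct 0 errors

2


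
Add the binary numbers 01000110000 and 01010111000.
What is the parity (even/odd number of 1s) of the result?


01000110000 = 560
01010111000 = 696
Sum = 1256 = 10011101000
1s count = 5

odd parity (5 ones in 10011101000)


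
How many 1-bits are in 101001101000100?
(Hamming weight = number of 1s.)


Counting 1s in 101001101000100

6


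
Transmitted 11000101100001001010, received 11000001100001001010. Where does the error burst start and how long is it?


XOR: 00000100000000000000

Burst at position 5, length 1


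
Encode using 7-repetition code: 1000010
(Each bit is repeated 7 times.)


Each bit -> 7 copies

1111111000000000000000000000000000011111110000000


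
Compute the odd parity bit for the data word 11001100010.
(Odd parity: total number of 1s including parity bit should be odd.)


Number of 1s in data: 5
Parity bit: 0

0


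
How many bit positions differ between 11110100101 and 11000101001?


XOR: 00110001100
Count of 1s: 4

4


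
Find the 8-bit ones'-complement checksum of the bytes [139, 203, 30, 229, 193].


Sum = 794 mod 256 = 26
Complement = 229

229


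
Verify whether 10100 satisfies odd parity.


Number of 1s: 2

No, parity error (2 ones)


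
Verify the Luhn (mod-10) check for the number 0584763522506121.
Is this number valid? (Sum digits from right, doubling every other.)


Luhn sum = 54
54 mod 10 = 4

Invalid (Luhn sum mod 10 = 4)


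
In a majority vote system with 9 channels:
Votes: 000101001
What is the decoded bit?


Ones: 3 out of 9
Threshold: 5

0 (3/9 voted 1)


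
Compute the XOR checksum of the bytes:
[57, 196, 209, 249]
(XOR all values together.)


XOR chain: 57 ^ 196 ^ 209 ^ 249 = 213

213


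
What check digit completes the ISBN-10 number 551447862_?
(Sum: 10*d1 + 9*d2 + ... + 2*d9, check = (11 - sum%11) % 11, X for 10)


Weighted sum: 244
244 mod 11 = 2

Check digit: 9


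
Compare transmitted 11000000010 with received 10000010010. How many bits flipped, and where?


XOR: 01000010000

2 error(s) at position(s): 1, 6


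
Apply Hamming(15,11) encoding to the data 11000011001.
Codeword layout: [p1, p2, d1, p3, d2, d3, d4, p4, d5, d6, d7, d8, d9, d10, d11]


Parity bits: p1=0, p2=1, p3=1, p4=1

011110010011001


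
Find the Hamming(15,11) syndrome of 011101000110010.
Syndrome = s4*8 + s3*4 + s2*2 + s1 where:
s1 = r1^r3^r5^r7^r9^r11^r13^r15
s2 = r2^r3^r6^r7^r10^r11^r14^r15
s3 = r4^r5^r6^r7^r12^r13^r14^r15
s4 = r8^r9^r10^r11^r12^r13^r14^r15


s1=0, s2=0, s3=1, s4=1

Syndrome = 12 (error at position 12)


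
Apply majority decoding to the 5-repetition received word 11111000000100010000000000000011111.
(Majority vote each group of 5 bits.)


Groups: 11111, 00000, 01000, 10000, 00000, 00000, 11111
Majority votes: 1000001

1000001


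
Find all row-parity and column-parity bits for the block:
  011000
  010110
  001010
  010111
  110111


Row parities: 01001
Column parities: 100100

Row P: 01001, Col P: 100100, Corner: 0


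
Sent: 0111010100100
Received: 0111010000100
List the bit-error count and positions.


XOR: 0000000100000

1 error(s) at position(s): 7


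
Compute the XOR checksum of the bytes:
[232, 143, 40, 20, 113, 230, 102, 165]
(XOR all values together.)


XOR chain: 232 ^ 143 ^ 40 ^ 20 ^ 113 ^ 230 ^ 102 ^ 165 = 15

15


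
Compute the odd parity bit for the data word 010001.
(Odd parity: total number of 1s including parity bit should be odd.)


Number of 1s in data: 2
Parity bit: 1

1


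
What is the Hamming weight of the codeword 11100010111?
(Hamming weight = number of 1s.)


Counting 1s in 11100010111

7


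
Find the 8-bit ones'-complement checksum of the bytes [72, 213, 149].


Sum = 434 mod 256 = 178
Complement = 77

77


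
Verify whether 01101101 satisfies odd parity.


Number of 1s: 5

Yes, parity is correct (5 ones)


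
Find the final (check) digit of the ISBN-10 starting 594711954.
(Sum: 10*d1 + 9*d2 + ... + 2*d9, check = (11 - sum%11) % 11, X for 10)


Weighted sum: 282
282 mod 11 = 7

Check digit: 4


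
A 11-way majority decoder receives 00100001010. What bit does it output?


Ones: 3 out of 11
Threshold: 6

0 (3/11 voted 1)


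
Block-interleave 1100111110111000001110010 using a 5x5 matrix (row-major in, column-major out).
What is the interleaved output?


Matrix:
  11001
  11110
  11100
  00011
  10010
Read columns: 1110111100011000101110010

1110111100011000101110010


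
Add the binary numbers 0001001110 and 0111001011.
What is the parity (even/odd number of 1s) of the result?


0001001110 = 78
0111001011 = 459
Sum = 537 = 1000011001
1s count = 4

even parity (4 ones in 1000011001)


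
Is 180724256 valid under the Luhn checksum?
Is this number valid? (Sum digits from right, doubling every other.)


Luhn sum = 32
32 mod 10 = 2

Invalid (Luhn sum mod 10 = 2)


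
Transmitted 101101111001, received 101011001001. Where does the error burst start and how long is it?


XOR: 000110110000

Burst at position 3, length 5


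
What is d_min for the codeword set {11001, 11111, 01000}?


Comparing all pairs, minimum distance: 2
Can detect 1 errors, correct 0 errors

2


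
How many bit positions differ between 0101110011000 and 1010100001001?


XOR: 1111010010001
Count of 1s: 7

7


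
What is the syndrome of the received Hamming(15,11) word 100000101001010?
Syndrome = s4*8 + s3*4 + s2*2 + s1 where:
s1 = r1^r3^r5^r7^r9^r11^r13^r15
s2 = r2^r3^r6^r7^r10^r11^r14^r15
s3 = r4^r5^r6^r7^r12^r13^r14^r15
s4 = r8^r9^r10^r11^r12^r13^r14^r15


s1=1, s2=0, s3=1, s4=1

Syndrome = 13 (error at position 13)


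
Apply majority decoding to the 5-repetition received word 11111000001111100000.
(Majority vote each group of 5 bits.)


Groups: 11111, 00000, 11111, 00000
Majority votes: 1010

1010


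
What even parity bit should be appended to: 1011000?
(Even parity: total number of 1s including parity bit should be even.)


Number of 1s in data: 3
Parity bit: 1

1


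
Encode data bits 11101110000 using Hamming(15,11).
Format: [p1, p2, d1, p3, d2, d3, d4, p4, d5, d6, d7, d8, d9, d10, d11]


Parity bits: p1=0, p2=0, p3=0, p4=1

001011011110000


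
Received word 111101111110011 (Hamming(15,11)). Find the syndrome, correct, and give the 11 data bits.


Syndrome = 4: error at position 4

Data: 10111110011 (corrected bit 4)


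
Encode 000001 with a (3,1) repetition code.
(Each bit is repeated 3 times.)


Each bit -> 3 copies

000000000000000111


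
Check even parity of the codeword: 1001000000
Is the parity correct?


Number of 1s: 2

Yes, parity is correct (2 ones)


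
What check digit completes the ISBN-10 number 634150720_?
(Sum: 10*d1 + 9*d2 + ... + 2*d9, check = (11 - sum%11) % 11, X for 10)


Weighted sum: 190
190 mod 11 = 3

Check digit: 8


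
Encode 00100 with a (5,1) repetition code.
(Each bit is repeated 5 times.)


Each bit -> 5 copies

0000000000111110000000000


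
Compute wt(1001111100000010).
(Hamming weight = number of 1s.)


Counting 1s in 1001111100000010

7


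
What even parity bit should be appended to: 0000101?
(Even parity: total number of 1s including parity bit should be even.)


Number of 1s in data: 2
Parity bit: 0

0


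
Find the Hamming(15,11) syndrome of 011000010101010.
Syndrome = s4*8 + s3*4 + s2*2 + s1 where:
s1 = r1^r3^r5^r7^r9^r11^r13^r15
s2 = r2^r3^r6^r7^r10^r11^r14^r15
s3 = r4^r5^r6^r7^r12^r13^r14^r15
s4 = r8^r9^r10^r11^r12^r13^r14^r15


s1=1, s2=0, s3=0, s4=0

Syndrome = 1 (error at position 1)


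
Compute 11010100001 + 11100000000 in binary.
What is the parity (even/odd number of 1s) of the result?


11010100001 = 1697
11100000000 = 1792
Sum = 3489 = 110110100001
1s count = 6

even parity (6 ones in 110110100001)


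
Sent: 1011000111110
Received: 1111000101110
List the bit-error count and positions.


XOR: 0100000010000

2 error(s) at position(s): 1, 8


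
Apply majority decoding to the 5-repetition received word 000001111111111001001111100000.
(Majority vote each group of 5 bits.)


Groups: 00000, 11111, 11111, 00100, 11111, 00000
Majority votes: 011010

011010


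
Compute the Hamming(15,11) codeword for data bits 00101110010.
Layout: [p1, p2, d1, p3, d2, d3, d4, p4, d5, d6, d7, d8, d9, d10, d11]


Parity bits: p1=0, p2=0, p3=0, p4=0

000001001110010


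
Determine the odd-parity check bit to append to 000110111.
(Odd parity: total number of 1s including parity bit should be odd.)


Number of 1s in data: 5
Parity bit: 0

0


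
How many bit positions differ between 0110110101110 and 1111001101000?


XOR: 1001111000110
Count of 1s: 7

7


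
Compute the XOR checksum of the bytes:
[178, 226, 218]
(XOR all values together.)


XOR chain: 178 ^ 226 ^ 218 = 138

138


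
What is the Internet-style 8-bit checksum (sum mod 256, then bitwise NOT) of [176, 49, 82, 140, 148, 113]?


Sum = 708 mod 256 = 196
Complement = 59

59


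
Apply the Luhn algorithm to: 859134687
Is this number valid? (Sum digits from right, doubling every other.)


Luhn sum = 51
51 mod 10 = 1

Invalid (Luhn sum mod 10 = 1)


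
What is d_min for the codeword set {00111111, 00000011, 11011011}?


Comparing all pairs, minimum distance: 4
Can detect 3 errors, correct 1 errors

4


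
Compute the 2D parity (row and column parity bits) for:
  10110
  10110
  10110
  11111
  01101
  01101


Row parities: 111111
Column parities: 01001

Row P: 111111, Col P: 01001, Corner: 0


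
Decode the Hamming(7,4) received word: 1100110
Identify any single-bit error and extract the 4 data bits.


Syndrome = 0: no error detected

Data: 0110 (no errors)


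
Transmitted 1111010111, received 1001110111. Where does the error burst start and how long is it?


XOR: 0110100000

Burst at position 1, length 4


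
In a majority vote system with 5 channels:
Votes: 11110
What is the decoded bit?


Ones: 4 out of 5
Threshold: 3

1 (4/5 voted 1)


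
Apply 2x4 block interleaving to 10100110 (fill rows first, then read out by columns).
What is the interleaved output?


Matrix:
  1010
  0110
Read columns: 10011100

10011100


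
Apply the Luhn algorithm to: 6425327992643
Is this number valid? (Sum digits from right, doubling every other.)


Luhn sum = 70
70 mod 10 = 0

Valid (Luhn sum mod 10 = 0)


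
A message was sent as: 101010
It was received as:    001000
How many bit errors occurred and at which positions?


XOR: 100010

2 error(s) at position(s): 0, 4


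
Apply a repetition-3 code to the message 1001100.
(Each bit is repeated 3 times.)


Each bit -> 3 copies

111000000111111000000


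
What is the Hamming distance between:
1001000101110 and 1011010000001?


XOR: 0010010101111
Count of 1s: 7

7


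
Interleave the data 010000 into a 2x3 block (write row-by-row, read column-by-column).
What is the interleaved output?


Matrix:
  010
  000
Read columns: 001000

001000


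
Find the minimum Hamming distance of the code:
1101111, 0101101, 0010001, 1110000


Comparing all pairs, minimum distance: 2
Can detect 1 errors, correct 0 errors

2


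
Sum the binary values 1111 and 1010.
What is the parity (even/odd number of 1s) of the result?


1111 = 15
1010 = 10
Sum = 25 = 11001
1s count = 3

odd parity (3 ones in 11001)


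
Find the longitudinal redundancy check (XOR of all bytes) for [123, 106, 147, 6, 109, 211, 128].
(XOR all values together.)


XOR chain: 123 ^ 106 ^ 147 ^ 6 ^ 109 ^ 211 ^ 128 = 186

186


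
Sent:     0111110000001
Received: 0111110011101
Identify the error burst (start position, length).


XOR: 0000000011100

Burst at position 8, length 3


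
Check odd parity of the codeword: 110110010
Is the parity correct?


Number of 1s: 5

Yes, parity is correct (5 ones)


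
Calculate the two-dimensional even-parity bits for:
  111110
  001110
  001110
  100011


Row parities: 1111
Column parities: 011101

Row P: 1111, Col P: 011101, Corner: 0


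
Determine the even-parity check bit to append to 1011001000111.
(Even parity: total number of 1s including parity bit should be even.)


Number of 1s in data: 7
Parity bit: 1

1


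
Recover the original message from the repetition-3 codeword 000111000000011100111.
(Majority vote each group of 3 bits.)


Groups: 000, 111, 000, 000, 011, 100, 111
Majority votes: 0100101

0100101


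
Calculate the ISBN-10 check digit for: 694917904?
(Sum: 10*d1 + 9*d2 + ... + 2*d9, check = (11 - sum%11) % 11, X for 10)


Weighted sum: 321
321 mod 11 = 2

Check digit: 9


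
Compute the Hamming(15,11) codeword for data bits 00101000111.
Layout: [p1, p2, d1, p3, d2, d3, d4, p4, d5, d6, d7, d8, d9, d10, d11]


Parity bits: p1=1, p2=1, p3=0, p4=0

110001001000111


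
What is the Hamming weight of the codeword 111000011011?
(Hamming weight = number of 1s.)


Counting 1s in 111000011011

7


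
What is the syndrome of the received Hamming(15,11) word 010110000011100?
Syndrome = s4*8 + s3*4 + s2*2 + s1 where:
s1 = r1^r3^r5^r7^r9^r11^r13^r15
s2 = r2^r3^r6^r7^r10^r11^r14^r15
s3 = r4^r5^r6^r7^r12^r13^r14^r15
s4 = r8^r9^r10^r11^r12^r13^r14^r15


s1=1, s2=0, s3=0, s4=1

Syndrome = 9 (error at position 9)


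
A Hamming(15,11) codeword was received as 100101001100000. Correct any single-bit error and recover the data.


Syndrome = 0: no error detected

Data: 00101100000 (no errors)


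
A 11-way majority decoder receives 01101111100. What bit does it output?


Ones: 7 out of 11
Threshold: 6

1 (7/11 voted 1)


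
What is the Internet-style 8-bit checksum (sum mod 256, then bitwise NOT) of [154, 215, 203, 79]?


Sum = 651 mod 256 = 139
Complement = 116

116


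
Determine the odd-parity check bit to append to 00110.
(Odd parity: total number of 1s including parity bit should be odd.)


Number of 1s in data: 2
Parity bit: 1

1


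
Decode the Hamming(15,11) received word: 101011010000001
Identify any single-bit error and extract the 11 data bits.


Syndrome = 6: error at position 6

Data: 11000000001 (corrected bit 6)


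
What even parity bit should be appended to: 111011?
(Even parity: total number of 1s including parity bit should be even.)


Number of 1s in data: 5
Parity bit: 1

1


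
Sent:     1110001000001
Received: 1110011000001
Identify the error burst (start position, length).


XOR: 0000010000000

Burst at position 5, length 1


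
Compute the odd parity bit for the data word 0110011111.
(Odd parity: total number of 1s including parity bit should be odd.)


Number of 1s in data: 7
Parity bit: 0

0


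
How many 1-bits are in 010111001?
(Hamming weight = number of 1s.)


Counting 1s in 010111001

5


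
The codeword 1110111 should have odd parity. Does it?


Number of 1s: 6

No, parity error (6 ones)


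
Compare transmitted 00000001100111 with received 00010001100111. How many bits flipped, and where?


XOR: 00010000000000

1 error(s) at position(s): 3


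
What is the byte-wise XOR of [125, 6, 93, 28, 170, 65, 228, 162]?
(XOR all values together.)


XOR chain: 125 ^ 6 ^ 93 ^ 28 ^ 170 ^ 65 ^ 228 ^ 162 = 151

151


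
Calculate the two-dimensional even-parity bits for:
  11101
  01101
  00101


Row parities: 010
Column parities: 10101

Row P: 010, Col P: 10101, Corner: 1


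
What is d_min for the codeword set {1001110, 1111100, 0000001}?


Comparing all pairs, minimum distance: 3
Can detect 2 errors, correct 1 errors

3


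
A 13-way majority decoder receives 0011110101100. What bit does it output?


Ones: 7 out of 13
Threshold: 7

1 (7/13 voted 1)


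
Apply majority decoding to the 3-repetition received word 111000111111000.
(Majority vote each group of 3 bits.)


Groups: 111, 000, 111, 111, 000
Majority votes: 10110

10110


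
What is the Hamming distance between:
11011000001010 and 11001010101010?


XOR: 00010010100000
Count of 1s: 3

3


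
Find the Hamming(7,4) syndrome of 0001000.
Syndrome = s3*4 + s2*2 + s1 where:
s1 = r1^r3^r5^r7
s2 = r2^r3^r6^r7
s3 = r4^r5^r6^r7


s1=0, s2=0, s3=1

Syndrome = 4 (error at position 4)


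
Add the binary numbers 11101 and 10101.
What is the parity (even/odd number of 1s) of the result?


11101 = 29
10101 = 21
Sum = 50 = 110010
1s count = 3

odd parity (3 ones in 110010)


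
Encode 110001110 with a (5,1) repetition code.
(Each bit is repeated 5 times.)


Each bit -> 5 copies

111111111100000000000000011111111111111100000


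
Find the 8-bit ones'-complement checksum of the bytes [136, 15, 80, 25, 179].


Sum = 435 mod 256 = 179
Complement = 76

76


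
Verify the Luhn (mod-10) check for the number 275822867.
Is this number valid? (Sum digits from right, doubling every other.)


Luhn sum = 43
43 mod 10 = 3

Invalid (Luhn sum mod 10 = 3)


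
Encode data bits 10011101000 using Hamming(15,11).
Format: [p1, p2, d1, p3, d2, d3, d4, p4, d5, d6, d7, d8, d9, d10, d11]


Parity bits: p1=1, p2=1, p3=0, p4=1

111000111101000


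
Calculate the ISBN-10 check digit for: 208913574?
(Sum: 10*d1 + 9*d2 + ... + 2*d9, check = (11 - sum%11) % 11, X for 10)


Weighted sum: 217
217 mod 11 = 8

Check digit: 3


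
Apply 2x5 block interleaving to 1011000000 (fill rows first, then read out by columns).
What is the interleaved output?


Matrix:
  10110
  00000
Read columns: 1000101000

1000101000


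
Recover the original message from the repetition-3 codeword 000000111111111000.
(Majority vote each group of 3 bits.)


Groups: 000, 000, 111, 111, 111, 000
Majority votes: 001110

001110


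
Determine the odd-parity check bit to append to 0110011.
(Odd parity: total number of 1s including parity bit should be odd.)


Number of 1s in data: 4
Parity bit: 1

1


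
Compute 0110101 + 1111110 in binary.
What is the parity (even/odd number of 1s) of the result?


0110101 = 53
1111110 = 126
Sum = 179 = 10110011
1s count = 5

odd parity (5 ones in 10110011)


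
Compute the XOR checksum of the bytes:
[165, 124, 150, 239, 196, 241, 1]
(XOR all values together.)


XOR chain: 165 ^ 124 ^ 150 ^ 239 ^ 196 ^ 241 ^ 1 = 148

148


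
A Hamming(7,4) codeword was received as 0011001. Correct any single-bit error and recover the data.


Syndrome = 0: no error detected

Data: 1001 (no errors)


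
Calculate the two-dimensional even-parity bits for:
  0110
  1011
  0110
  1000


Row parities: 0101
Column parities: 0011

Row P: 0101, Col P: 0011, Corner: 0


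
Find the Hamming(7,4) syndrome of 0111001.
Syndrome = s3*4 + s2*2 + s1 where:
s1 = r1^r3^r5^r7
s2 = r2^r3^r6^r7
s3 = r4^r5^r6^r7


s1=0, s2=1, s3=0

Syndrome = 2 (error at position 2)


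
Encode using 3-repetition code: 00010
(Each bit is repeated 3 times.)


Each bit -> 3 copies

000000000111000


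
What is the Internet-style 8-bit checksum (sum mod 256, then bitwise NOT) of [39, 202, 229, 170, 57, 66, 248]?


Sum = 1011 mod 256 = 243
Complement = 12

12


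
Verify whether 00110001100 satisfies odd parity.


Number of 1s: 4

No, parity error (4 ones)


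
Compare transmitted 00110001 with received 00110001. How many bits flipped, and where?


XOR: 00000000

0 errors (received matches sent)


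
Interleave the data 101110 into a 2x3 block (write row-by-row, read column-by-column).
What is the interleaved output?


Matrix:
  101
  110
Read columns: 110110

110110


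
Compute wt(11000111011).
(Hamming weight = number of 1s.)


Counting 1s in 11000111011

7


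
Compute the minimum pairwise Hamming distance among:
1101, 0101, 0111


Comparing all pairs, minimum distance: 1
Can detect 0 errors, correct 0 errors

1


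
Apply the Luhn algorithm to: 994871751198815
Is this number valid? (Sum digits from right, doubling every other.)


Luhn sum = 80
80 mod 10 = 0

Valid (Luhn sum mod 10 = 0)


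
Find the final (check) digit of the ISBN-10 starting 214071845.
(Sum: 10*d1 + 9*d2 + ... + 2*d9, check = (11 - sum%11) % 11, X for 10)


Weighted sum: 162
162 mod 11 = 8

Check digit: 3


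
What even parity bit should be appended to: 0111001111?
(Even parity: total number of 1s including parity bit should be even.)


Number of 1s in data: 7
Parity bit: 1

1


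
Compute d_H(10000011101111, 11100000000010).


XOR: 01100011101101
Count of 1s: 8

8


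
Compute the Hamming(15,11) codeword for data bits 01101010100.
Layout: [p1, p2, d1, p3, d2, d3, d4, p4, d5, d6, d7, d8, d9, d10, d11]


Parity bits: p1=0, p2=0, p3=1, p4=1

000111011010100
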